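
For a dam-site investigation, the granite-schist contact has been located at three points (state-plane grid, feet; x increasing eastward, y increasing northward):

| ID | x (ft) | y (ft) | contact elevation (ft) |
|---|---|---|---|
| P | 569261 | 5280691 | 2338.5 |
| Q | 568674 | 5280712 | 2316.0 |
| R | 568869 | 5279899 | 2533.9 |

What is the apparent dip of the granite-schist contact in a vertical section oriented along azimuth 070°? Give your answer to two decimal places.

Two edge vectors: P→Q = (-587, 21, -22.5), P→R = (-392, -792, 195.4).
Normal n = (P→Q) × (P→R) = (-13716.6, 123519.8, 473136).
So ∂z/∂x = −n_x/n_z = 0.02899 and ∂z/∂y = −n_y/n_z = −0.26107.
Unit vector along 070° is (sin 70°, cos 70°) = (0.9397, 0.3420).
Slope in that direction = a·(0.9397) + b·(0.3420) = −0.06205.
Apparent dip = arctan|0.06205| = 3.55° (true dip is 14.7°, so apparent ≤ true as expected).

3.55°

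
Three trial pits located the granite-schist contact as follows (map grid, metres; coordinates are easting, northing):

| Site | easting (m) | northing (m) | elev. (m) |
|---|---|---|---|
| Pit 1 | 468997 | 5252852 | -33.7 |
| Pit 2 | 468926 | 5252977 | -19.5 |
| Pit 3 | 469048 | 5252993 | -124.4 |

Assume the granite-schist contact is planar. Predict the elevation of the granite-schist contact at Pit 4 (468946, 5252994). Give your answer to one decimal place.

-41.7 m

Let the plane be z = a·easting + b·northing + c.
Pit 2−Pit 1: −71a + 125b = 14.2;  Pit 3−Pit 1: 51a + 141b = −90.7.
Solving gives a = −0.814091297, b = −0.348803857.
Then c = -33.7 − a·468997 − b·5252852 = 2213987.71.
At (468946, 5252994): z = −381764.9 − 1832264.6 + 2213987.71 = -41.7 m.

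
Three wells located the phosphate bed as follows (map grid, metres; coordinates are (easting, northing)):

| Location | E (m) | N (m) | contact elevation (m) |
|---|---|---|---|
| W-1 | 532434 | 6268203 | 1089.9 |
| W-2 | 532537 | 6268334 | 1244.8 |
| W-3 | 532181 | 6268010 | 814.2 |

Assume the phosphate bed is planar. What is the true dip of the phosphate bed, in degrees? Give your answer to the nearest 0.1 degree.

43.2°

Two edge vectors: W-1→W-2 = (103, 131, 154.9), W-1→W-3 = (-253, -193, -275.7).
Normal n = (W-1→W-2) × (W-1→W-3) = (-6221, -10792.6, 13264).
So ∂z/∂E = −n_x/n_z = 0.46901 and ∂z/∂N = −n_y/n_z = 0.81368.
Gradient magnitude |∇z| = √(a² + b²) = √(0.21997 + 0.66207) = 0.93917.
True dip = arctan(0.93917) = 43.2°, dipping toward SSW (azimuth ≈ 210°).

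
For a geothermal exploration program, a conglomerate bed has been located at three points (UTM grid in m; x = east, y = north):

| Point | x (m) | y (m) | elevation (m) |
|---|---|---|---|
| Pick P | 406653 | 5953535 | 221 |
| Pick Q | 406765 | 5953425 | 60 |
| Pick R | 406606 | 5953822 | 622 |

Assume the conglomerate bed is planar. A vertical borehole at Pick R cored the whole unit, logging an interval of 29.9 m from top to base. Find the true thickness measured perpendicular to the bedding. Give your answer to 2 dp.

Let the plane be z = a·x + b·y + c.
Pick Q−Pick P: 112a − 110b = −161;  Pick R−Pick P: −47a + 287b = 401.
Solving gives a = −0.07774, b = 1.38448.
|∇z| = √(a²+b²) = 1.38666, so dip δ = arctan(1.38666) = 54.20°.
True thickness = vertical thickness × cos δ = 29.9 × cos 54.20° = 17.49 m.

17.49 m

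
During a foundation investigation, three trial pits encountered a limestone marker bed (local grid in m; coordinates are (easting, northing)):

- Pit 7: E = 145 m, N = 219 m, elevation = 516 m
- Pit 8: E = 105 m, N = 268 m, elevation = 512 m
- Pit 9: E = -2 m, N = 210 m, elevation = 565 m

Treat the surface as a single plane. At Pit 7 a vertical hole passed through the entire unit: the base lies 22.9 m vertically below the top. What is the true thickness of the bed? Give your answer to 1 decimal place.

Let the plane be z = a·E + b·N + c.
Pit 8−Pit 7: −40a + 49b = −4;  Pit 9−Pit 7: −147a − 9b = 49.
Solving gives a = −0.31271, b = −0.33690.
|∇z| = √(a²+b²) = 0.45966, so dip δ = arctan(0.45966) = 24.69°.
True thickness = vertical thickness × cos δ = 22.9 × cos 24.69° = 20.8 m.

20.8 m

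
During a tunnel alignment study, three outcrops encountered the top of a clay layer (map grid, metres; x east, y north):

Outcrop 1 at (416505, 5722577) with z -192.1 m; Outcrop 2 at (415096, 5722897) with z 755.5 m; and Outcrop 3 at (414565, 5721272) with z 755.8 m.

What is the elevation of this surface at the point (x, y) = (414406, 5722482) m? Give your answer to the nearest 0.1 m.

Two edge vectors: Outcrop 1→Outcrop 2 = (-1409, 320, 947.6), Outcrop 1→Outcrop 3 = (-1940, -1305, 947.9).
Normal n = (Outcrop 1→Outcrop 2) × (Outcrop 1→Outcrop 3) = (1539946, -502752.9, 2459545).
So ∂z/∂x = −n_x/n_z = −0.626110114 and ∂z/∂y = −n_y/n_z = 0.204408905.
Intercept c from Outcrop 1: -192.1 + 260777.99 − 1169745.70 = −909159.80.
At (414406, 5722482): z = −259463.8 + 1169726.3 − 909159.80 = 1102.7 m.

1102.7 m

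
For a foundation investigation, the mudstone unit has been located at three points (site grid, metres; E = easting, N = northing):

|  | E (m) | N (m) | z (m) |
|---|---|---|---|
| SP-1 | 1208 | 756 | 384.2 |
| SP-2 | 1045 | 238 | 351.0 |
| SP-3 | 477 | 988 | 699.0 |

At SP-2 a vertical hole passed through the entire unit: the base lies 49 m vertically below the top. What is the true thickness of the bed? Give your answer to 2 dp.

45.26 m

Two edge vectors: SP-1→SP-2 = (-163, -518, -33.2), SP-1→SP-3 = (-731, 232, 314.8).
Normal n = (SP-1→SP-2) × (SP-1→SP-3) = (-155364, 75581.6, -416474).
So ∂z/∂E = −n_x/n_z = −0.37305 and ∂z/∂N = −n_y/n_z = 0.18148.
|∇z| = √(a²+b²) = 0.41485, so dip δ = arctan(0.41485) = 22.53°.
True thickness = vertical thickness × cos δ = 49 × cos 22.53° = 45.26 m.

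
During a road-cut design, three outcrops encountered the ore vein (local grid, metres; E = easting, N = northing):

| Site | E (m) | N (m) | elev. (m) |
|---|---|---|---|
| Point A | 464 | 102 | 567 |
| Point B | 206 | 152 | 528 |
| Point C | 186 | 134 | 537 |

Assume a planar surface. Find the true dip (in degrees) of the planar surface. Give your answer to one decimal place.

28.9°

Let the plane be z = a·E + b·N + c.
Point B−Point A: −258a + 50b = −39;  Point C−Point A: −278a + 32b = −30.
Solving gives a = 0.04465, b = −0.54961.
Gradient magnitude |∇z| = √(a² + b²) = √(0.00199 + 0.30207) = 0.55142.
True dip = arctan(0.55142) = 28.9°, dipping toward N (azimuth ≈ 355°).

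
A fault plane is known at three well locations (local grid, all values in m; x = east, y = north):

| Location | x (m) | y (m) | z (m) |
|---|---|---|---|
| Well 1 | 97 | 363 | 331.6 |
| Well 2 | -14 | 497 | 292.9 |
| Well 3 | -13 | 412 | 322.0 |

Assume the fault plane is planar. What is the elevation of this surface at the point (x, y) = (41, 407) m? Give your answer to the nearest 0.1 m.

320.2 m

Two edge vectors: Well 1→Well 2 = (-111, 134, -38.7), Well 1→Well 3 = (-110, 49, -9.6).
Normal n = (Well 1→Well 2) × (Well 1→Well 3) = (609.9, 3191.4, 9301).
So ∂z/∂x = −n_x/n_z = −0.06557 and ∂z/∂y = −n_y/n_z = −0.34312.
Intercept c from Well 1: 331.6 + 6.36 + 124.55 = 462.51.
At (41, 407): z = −2.7 − 139.7 + 462.51 = 320.2 m.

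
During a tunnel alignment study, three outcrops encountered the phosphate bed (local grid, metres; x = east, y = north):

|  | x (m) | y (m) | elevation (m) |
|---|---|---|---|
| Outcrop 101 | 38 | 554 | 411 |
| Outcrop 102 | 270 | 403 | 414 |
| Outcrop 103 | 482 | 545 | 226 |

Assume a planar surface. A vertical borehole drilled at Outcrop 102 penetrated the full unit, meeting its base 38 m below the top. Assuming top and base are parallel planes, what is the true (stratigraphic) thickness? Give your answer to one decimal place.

29.6 m

Let the plane be z = a·x + b·y + c.
Outcrop 102−Outcrop 101: 232a − 151b = 3;  Outcrop 103−Outcrop 101: 444a − 9b = −185.
Solving gives a = −0.43048, b = −0.68126.
|∇z| = √(a²+b²) = 0.80587, so dip δ = arctan(0.80587) = 38.86°.
True thickness = vertical thickness × cos δ = 38 × cos 38.86° = 29.6 m.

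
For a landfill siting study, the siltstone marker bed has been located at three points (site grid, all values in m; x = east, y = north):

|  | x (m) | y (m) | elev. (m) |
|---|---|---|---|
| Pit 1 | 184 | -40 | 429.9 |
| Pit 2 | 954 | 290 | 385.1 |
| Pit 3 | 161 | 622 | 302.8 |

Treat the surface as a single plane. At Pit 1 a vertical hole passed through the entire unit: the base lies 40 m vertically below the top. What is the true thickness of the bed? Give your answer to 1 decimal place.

Two edge vectors: Pit 1→Pit 2 = (770, 330, -44.8), Pit 1→Pit 3 = (-23, 662, -127.1).
Normal n = (Pit 1→Pit 2) × (Pit 1→Pit 3) = (-12285.4, 98897.4, 517330).
So ∂z/∂x = −n_x/n_z = 0.02375 and ∂z/∂y = −n_y/n_z = −0.19117.
|∇z| = √(a²+b²) = 0.19264, so dip δ = arctan(0.19264) = 10.90°.
True thickness = vertical thickness × cos δ = 40 × cos 10.90° = 39.3 m.

39.3 m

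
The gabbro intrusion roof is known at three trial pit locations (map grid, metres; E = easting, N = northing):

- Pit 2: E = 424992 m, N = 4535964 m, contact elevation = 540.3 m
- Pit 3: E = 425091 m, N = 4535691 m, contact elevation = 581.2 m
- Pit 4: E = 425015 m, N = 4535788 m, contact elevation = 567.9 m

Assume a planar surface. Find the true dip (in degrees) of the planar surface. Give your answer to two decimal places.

9.29°

Two edge vectors: Pit 2→Pit 3 = (99, -273, 40.9), Pit 2→Pit 4 = (23, -176, 27.6).
Normal n = (Pit 2→Pit 3) × (Pit 2→Pit 4) = (-336.4, -1791.7, -11145).
So ∂z/∂E = −n_x/n_z = −0.03018 and ∂z/∂N = −n_y/n_z = −0.16076.
Gradient magnitude |∇z| = √(a² + b²) = √(0.00091 + 0.02584) = 0.16357.
True dip = arctan(0.16357) = 9.29°, dipping toward N (azimuth ≈ 011°).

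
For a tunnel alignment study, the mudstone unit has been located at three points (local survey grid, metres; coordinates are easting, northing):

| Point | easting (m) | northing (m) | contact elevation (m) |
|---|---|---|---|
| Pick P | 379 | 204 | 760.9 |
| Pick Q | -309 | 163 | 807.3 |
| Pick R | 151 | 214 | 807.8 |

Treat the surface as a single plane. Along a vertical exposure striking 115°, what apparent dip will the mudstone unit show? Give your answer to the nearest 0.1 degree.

Let the plane be z = a·easting + b·northing + c.
Pick Q−Pick P: −688a − 41b = 46.4;  Pick R−Pick P: −228a + 10b = 46.9.
Solving gives a = −0.14709, b = 1.33646.
Unit vector along 115° is (sin 115°, cos 115°) = (0.9063, -0.4226).
Slope in that direction = a·(0.9063) + b·(-0.4226) = −0.69812.
Apparent dip = arctan|0.69812| = 34.9° (true dip is 53.4°, so apparent ≤ true as expected).

34.9°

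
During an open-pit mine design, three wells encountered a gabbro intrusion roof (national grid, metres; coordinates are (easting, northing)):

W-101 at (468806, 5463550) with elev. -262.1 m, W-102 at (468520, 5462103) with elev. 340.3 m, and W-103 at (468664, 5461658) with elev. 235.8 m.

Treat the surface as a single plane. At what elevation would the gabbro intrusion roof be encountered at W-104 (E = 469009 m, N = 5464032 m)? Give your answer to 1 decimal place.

-597.3 m

Let the plane be z = a·E + b·N + c.
W-102−W-101: −286a − 1447b = 602.4;  W-103−W-101: −142a − 1892b = 497.9.
Solving gives a = −1.249201521, b = −0.169404537.
Then c = -262.1 − a·468806 − b·5463550 = 1510921.23.
At (469009, 5464032): z = −585886.8 − 925631.8 + 1510921.23 = -597.3 m.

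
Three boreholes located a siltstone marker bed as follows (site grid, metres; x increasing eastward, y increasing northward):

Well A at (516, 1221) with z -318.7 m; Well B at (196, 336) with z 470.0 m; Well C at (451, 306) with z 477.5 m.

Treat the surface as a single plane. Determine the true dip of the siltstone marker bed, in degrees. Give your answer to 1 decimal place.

41.0°

Let the plane be z = a·x + b·y + c.
Well B−Well A: −320a − 885b = 788.7;  Well C−Well A: −65a − 915b = 796.2.
Solving gives a = −0.07236, b = −0.86502.
Gradient magnitude |∇z| = √(a² + b²) = √(0.00524 + 0.74827) = 0.86804.
True dip = arctan(0.86804) = 41.0°, dipping toward N (azimuth ≈ 005°).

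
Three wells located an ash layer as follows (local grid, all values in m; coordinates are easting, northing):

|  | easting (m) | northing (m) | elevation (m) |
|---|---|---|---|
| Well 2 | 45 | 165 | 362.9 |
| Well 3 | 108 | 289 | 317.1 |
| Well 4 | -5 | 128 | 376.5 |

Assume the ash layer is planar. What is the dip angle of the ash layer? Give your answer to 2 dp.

Let the plane be z = a·easting + b·northing + c.
Well 3−Well 2: 63a + 124b = −45.8;  Well 4−Well 2: −50a − 37b = 13.6.
Solving gives a = 0.00212, b = −0.37043.
Gradient magnitude |∇z| = √(a² + b²) = √(0.00000 + 0.13722) = 0.37044.
True dip = arctan(0.37044) = 20.33°, dipping toward N (azimuth ≈ 360°).

20.33°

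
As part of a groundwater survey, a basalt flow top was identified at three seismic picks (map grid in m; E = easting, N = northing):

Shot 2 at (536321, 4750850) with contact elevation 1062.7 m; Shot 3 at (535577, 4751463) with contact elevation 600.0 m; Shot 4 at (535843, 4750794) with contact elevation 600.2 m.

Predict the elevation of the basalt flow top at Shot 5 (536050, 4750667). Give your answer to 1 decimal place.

744.9 m

Two edge vectors: Shot 2→Shot 3 = (-744, 613, -462.7), Shot 2→Shot 4 = (-478, -56, -462.5).
Normal n = (Shot 2→Shot 3) × (Shot 2→Shot 4) = (-309423.7, -122929.4, 334678).
So ∂z/∂E = −n_x/n_z = 0.924541500 and ∂z/∂N = −n_y/n_z = 0.367306486.
Intercept c from Shot 2: 1062.7 − 495851.02 − 1745018.02 = −2239806.34.
At (536050, 4750667): z = 495600.5 + 1744950.8 − 2239806.34 = 744.9 m.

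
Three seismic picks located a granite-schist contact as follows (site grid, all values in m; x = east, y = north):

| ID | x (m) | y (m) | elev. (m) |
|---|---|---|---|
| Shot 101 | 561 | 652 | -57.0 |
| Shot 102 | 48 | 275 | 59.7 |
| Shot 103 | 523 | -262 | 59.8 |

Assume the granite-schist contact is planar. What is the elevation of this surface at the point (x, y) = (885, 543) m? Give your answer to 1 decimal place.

-88.3 m

Let the plane be z = a·x + b·y + c.
Shot 102−Shot 101: −513a − 377b = 116.7;  Shot 103−Shot 101: −38a − 914b = 116.8.
Solving gives a = −0.13778, b = −0.12206.
Then c = -57 − a·561 − b·652 = 99.88.
At (885, 543): z = −121.9 − 66.3 + 99.88 = -88.3 m.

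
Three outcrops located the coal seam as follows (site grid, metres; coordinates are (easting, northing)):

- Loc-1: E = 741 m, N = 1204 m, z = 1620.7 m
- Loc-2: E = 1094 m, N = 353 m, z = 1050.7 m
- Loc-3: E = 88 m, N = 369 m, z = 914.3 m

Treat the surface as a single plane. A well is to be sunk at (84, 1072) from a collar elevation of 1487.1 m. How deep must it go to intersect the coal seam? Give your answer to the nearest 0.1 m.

Two edge vectors: Loc-1→Loc-2 = (353, -851, -570), Loc-1→Loc-3 = (-653, -835, -706.4).
Normal n = (Loc-1→Loc-2) × (Loc-1→Loc-3) = (125196.4, 621569.2, -850458).
So ∂z/∂E = −n_x/n_z = 0.147211 and ∂z/∂N = −n_y/n_z = 0.730864.
Intercept c from Loc-1: 1620.7 − 109.08 − 879.96 = 631.66.
At (84, 1072): z_contact = 12.37 + 783.49 + 631.66 = 1427.51 m.
Depth below ground = 1487.1 − 1427.51 = 59.6 m.

59.6 m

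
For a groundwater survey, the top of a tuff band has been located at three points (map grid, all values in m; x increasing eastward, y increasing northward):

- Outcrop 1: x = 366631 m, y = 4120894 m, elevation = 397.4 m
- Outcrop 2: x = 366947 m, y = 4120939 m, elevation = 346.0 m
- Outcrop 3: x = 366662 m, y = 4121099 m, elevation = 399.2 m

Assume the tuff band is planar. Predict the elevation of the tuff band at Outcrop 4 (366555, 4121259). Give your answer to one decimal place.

422.6 m

Two edge vectors: Outcrop 1→Outcrop 2 = (316, 45, -51.4), Outcrop 1→Outcrop 3 = (31, 205, 1.8).
Normal n = (Outcrop 1→Outcrop 2) × (Outcrop 1→Outcrop 3) = (10618, -2162.2, 63385).
So ∂z/∂x = −n_x/n_z = −0.167515974 and ∂z/∂y = −n_y/n_z = 0.034112172.
Intercept c from Outcrop 1: 397.4 + 61416.55 − 140572.64 = −78758.69.
At (366555, 4121259): z = −61403.8 + 140585.1 − 78758.69 = 422.6 m.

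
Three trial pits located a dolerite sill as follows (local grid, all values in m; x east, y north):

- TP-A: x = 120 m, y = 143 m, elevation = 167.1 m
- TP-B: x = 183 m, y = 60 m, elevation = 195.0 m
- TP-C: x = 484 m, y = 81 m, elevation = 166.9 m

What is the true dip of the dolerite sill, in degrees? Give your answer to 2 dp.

21.41°

Let the plane be z = a·x + b·y + c.
TP-B−TP-A: 63a − 83b = 27.9;  TP-C−TP-A: 364a − 62b = −0.2.
Solving gives a = −0.06639, b = −0.38654.
Gradient magnitude |∇z| = √(a² + b²) = √(0.00441 + 0.14941) = 0.39220.
True dip = arctan(0.39220) = 21.41°, dipping toward N (azimuth ≈ 010°).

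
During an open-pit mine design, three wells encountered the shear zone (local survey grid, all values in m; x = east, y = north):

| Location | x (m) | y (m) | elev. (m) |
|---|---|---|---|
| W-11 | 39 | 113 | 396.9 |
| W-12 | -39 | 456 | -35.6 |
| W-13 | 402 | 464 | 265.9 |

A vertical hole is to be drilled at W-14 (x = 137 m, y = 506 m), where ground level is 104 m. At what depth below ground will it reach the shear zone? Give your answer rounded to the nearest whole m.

71 m

Let the plane be z = a·x + b·y + c.
W-12−W-11: −78a + 343b = −432.5;  W-13−W-11: 363a + 351b = −131.
Solving gives a = 0.70364, b = −1.10092.
Then c = 396.9 − a·39 − b·113 = 493.86.
At (137, 506): z_contact = 96.4 − 557.1 + 493.86 = 33.2 m.
Depth below ground = 104 − 33.2 = 71 m.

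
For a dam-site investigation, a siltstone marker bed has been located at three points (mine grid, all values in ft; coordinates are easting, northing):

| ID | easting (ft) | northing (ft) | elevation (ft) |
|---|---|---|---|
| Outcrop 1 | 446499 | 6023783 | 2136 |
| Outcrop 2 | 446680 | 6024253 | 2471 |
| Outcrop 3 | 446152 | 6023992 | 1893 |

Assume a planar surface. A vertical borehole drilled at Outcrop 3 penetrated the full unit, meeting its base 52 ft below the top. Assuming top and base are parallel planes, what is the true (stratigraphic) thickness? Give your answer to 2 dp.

37.05 ft

Let the plane be z = a·easting + b·northing + c.
Outcrop 2−Outcrop 1: 181a + 470b = 335;  Outcrop 3−Outcrop 1: −347a + 209b = −243.
Solving gives a = 0.91691, b = 0.35966.
|∇z| = √(a²+b²) = 0.98493, so dip δ = arctan(0.98493) = 44.56°.
True thickness = vertical thickness × cos δ = 52 × cos 44.56° = 37.05 ft.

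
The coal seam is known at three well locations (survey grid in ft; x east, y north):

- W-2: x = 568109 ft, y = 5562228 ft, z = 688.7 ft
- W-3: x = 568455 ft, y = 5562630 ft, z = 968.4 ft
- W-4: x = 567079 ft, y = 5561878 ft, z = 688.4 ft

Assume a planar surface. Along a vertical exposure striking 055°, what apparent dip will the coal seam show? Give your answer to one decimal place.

Let the plane be z = a·x + b·y + c.
W-3−W-2: 346a + 402b = 279.7;  W-4−W-2: −1030a − 350b = −0.3.
Solving gives a = −0.33375, b = 0.98303.
Unit vector along 055° is (sin 55°, cos 55°) = (0.8192, 0.5736).
Slope in that direction = a·(0.8192) + b·(0.5736) = 0.29045.
Apparent dip = arctan|0.29045| = 16.2° (true dip is 46.1°, so apparent ≤ true as expected).

16.2°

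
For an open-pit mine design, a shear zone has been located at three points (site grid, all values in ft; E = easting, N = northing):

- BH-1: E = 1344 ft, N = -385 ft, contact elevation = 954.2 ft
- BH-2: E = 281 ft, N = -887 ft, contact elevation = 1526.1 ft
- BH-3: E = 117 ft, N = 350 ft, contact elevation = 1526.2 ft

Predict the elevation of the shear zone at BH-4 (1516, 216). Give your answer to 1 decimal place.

826.8 ft

Let the plane be z = a·E + b·N + c.
BH-2−BH-1: −1063a − 502b = 571.9;  BH-3−BH-1: −1227a + 735b = 572.
Solving gives a = −0.506342, b = −0.067049.
Then c = 954.2 − a·1344 − b·-385 = 1608.91.
At (1516, 216): z = −767.6 − 14.5 + 1608.91 = 826.8 ft.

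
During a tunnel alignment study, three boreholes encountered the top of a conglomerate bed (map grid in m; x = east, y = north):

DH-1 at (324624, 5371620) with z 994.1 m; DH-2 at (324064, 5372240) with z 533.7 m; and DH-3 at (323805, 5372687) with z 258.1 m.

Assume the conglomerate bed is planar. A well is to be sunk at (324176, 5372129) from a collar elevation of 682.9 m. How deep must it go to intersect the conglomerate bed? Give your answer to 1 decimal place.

Two edge vectors: DH-1→DH-2 = (-560, 620, -460.4), DH-1→DH-3 = (-819, 1067, -736).
Normal n = (DH-1→DH-2) × (DH-1→DH-3) = (34926.8, -35092.4, -89740).
So ∂z/∂x = −n_x/n_z = 0.389199911 and ∂z/∂y = −n_y/n_z = −0.391045242.
Intercept c from DH-1: 994.1 − 126343.63 + 2100546.44 = 1975196.91.
At (324176, 5372129): z_contact = 126169.27 − 2100745.48 + 1975196.91 = 620.70 m.
Depth below ground = 682.9 − 620.70 = 62.2 m.

62.2 m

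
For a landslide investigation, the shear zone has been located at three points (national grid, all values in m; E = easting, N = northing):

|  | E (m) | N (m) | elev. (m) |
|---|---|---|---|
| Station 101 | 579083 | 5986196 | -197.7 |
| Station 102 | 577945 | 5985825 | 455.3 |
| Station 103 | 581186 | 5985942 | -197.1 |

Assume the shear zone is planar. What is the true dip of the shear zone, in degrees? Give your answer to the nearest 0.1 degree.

52.3°

Let the plane be z = a·E + b·N + c.
Station 102−Station 101: −1138a − 371b = 653;  Station 103−Station 101: 2103a − 254b = 0.6.
Solving gives a = −0.15491, b = −1.28494.
Gradient magnitude |∇z| = √(a² + b²) = √(0.02400 + 1.65107) = 1.29424.
True dip = arctan(1.29424) = 52.3°, dipping toward N (azimuth ≈ 007°).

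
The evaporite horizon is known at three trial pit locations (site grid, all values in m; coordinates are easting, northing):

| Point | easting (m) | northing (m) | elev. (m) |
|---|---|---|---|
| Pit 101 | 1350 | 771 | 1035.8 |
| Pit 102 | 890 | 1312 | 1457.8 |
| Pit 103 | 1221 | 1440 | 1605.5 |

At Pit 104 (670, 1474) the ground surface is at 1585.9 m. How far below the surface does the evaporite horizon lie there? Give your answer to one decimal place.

10.7 m

Let the plane be z = a·easting + b·northing + c.
Pit 102−Pit 101: −460a + 541b = 422;  Pit 103−Pit 101: −129a + 669b = 569.7.
Solving gives a = 0.108803, b = 0.872549.
Then c = 1035.8 − a·1350 − b·771 = 216.18.
At (670, 1474): z_contact = 72.90 + 1286.14 + 216.18 = 1575.22 m.
Depth below ground = 1585.9 − 1575.22 = 10.7 m.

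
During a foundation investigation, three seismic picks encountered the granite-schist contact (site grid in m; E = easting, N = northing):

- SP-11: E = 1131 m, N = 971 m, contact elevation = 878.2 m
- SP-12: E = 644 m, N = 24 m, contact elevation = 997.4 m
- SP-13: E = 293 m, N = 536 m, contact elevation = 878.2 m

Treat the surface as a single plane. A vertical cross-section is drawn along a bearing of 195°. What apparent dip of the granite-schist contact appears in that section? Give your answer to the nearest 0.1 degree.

8.1°

Let the plane be z = a·E + b·N + c.
SP-12−SP-11: −487a − 947b = 119.2;  SP-13−SP-11: −838a − 435b = 0.
Solving gives a = 0.08913, b = −0.17171.
Unit vector along 195° is (sin 195°, cos 195°) = (-0.2588, -0.9659).
Slope in that direction = a·(-0.2588) + b·(-0.9659) = 0.14279.
Apparent dip = arctan|0.14279| = 8.1° (true dip is 10.9°, so apparent ≤ true as expected).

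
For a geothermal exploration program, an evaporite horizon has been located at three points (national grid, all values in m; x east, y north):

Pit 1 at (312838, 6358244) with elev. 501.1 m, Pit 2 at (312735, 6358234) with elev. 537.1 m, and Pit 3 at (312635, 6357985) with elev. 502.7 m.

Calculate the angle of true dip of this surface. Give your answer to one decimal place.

25.5°

Two edge vectors: Pit 1→Pit 2 = (-103, -10, 36), Pit 1→Pit 3 = (-203, -259, 1.6).
Normal n = (Pit 1→Pit 2) × (Pit 1→Pit 3) = (9308, -7143.2, 24647).
So ∂z/∂x = −n_x/n_z = −0.37765 and ∂z/∂y = −n_y/n_z = 0.28982.
Gradient magnitude |∇z| = √(a² + b²) = √(0.14262 + 0.08400) = 0.47604.
True dip = arctan(0.47604) = 25.5°, dipping toward SE (azimuth ≈ 128°).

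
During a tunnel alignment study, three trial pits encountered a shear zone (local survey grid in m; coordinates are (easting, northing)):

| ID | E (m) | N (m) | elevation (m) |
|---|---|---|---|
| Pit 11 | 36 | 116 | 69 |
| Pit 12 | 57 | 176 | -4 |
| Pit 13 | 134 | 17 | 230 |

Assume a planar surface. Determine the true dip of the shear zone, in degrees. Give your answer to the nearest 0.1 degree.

53.6°

Let the plane be z = a·E + b·N + c.
Pit 12−Pit 11: 21a + 60b = −73;  Pit 13−Pit 11: 98a − 99b = 161.
Solving gives a = 0.30569, b = −1.32366.
Gradient magnitude |∇z| = √(a² + b²) = √(0.09345 + 1.75207) = 1.35850.
True dip = arctan(1.35850) = 53.6°, dipping toward NNW (azimuth ≈ 347°).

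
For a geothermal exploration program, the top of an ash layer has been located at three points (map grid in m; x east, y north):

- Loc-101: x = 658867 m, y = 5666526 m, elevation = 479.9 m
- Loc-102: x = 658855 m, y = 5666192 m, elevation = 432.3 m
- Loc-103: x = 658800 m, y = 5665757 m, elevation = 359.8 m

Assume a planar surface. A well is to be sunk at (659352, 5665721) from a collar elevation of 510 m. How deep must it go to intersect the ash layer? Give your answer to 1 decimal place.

Two edge vectors: Loc-101→Loc-102 = (-12, -334, -47.6), Loc-101→Loc-103 = (-67, -769, -120.1).
Normal n = (Loc-101→Loc-102) × (Loc-101→Loc-103) = (3509, 1748, -13150).
So ∂z/∂x = −n_x/n_z = 0.266844106 and ∂z/∂y = −n_y/n_z = 0.132927757.
Intercept c from Loc-101: 479.9 − 175814.78 − 753238.59 = −928573.47.
At (659352, 5665721): z_contact = 175944.20 + 753131.58 − 928573.47 = 502.31 m.
Depth below ground = 510 − 502.31 = 7.7 m.

7.7 m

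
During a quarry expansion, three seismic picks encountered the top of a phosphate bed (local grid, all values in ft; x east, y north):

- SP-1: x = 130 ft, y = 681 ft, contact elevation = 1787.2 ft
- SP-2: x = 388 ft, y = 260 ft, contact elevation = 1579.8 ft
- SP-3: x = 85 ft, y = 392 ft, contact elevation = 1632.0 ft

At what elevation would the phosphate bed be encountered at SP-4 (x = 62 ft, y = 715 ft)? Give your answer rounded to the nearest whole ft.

1801 ft

Two edge vectors: SP-1→SP-2 = (258, -421, -207.4), SP-1→SP-3 = (-45, -289, -155.2).
Normal n = (SP-1→SP-2) × (SP-1→SP-3) = (5400.6, 49374.6, -93507).
So ∂z/∂x = −n_x/n_z = 0.05776 and ∂z/∂y = −n_y/n_z = 0.52803.
Intercept c from SP-1: 1787.2 − 7.51 − 359.59 = 1420.10.
At (62, 715): z = 3.6 + 377.5 + 1420.10 = 1801.2 ft.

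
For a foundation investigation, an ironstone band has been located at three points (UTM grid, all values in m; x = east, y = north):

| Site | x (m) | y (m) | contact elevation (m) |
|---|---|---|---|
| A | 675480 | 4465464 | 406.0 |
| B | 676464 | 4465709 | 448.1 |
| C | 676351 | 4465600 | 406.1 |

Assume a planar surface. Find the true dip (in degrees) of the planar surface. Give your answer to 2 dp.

Two edge vectors: A→B = (984, 245, 42.1), A→C = (871, 136, 0.1).
Normal n = (A→B) × (A→C) = (-5701.1, 36570.7, -79571).
So ∂z/∂x = −n_x/n_z = −0.07165 and ∂z/∂y = −n_y/n_z = 0.45960.
Gradient magnitude |∇z| = √(a² + b²) = √(0.00513 + 0.21123) = 0.46515.
True dip = arctan(0.46515) = 24.95°, dipping toward S (azimuth ≈ 171°).

24.95°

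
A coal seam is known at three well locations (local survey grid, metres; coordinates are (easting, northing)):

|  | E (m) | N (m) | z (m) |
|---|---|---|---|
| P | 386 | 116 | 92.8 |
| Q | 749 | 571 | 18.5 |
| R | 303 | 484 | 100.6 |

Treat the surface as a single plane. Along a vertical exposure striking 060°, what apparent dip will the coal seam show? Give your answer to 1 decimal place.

9.4°

Let the plane be z = a·E + b·N + c.
Q−P: 363a + 455b = −74.3;  R−P: −83a + 368b = 7.8.
Solving gives a = −0.18028, b = −0.01947.
Unit vector along 060° is (sin 60°, cos 60°) = (0.8660, 0.5000).
Slope in that direction = a·(0.8660) + b·(0.5000) = −0.16586.
Apparent dip = arctan|0.16586| = 9.4° (true dip is 10.3°, so apparent ≤ true as expected).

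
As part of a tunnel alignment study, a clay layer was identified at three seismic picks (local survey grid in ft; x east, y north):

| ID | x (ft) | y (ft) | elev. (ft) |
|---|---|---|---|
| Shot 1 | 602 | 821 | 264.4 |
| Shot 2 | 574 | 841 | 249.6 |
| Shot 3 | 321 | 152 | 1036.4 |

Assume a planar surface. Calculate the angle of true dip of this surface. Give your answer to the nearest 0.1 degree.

Let the plane be z = a·x + b·y + c.
Shot 2−Shot 1: −28a + 20b = −14.8;  Shot 3−Shot 1: −281a − 669b = 772.
Solving gives a = −0.22745, b = −1.05843.
Gradient magnitude |∇z| = √(a² + b²) = √(0.05173 + 1.12027) = 1.08259.
True dip = arctan(1.08259) = 47.3°, dipping toward NNE (azimuth ≈ 012°).

47.3°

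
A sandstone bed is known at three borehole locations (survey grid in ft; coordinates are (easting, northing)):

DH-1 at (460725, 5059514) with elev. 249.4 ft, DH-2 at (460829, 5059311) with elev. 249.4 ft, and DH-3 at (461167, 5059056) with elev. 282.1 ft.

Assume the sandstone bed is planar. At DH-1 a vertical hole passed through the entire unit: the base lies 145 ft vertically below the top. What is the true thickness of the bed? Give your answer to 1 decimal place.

Two edge vectors: DH-1→DH-2 = (104, -203, 0), DH-1→DH-3 = (442, -458, 32.7).
Normal n = (DH-1→DH-2) × (DH-1→DH-3) = (-6638.1, -3400.8, 42094).
So ∂z/∂E = −n_x/n_z = 0.15770 and ∂z/∂N = −n_y/n_z = 0.08079.
|∇z| = √(a²+b²) = 0.17719, so dip δ = arctan(0.17719) = 10.05°.
True thickness = vertical thickness × cos δ = 145 × cos 10.05° = 142.8 ft.

142.8 ft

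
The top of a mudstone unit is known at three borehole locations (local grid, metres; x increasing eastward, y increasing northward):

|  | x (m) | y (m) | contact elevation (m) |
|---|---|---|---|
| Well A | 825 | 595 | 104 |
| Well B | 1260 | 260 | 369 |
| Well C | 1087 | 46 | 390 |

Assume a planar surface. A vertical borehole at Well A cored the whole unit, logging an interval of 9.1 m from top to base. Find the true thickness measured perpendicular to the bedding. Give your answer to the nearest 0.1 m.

8.2 m

Two edge vectors: Well A→Well B = (435, -335, 265), Well A→Well C = (262, -549, 286).
Normal n = (Well A→Well B) × (Well A→Well C) = (49675, -54980, -151045).
So ∂z/∂x = −n_x/n_z = 0.32888 and ∂z/∂y = −n_y/n_z = −0.36400.
|∇z| = √(a²+b²) = 0.49056, so dip δ = arctan(0.49056) = 26.13°.
True thickness = vertical thickness × cos δ = 9.1 × cos 26.13° = 8.2 m.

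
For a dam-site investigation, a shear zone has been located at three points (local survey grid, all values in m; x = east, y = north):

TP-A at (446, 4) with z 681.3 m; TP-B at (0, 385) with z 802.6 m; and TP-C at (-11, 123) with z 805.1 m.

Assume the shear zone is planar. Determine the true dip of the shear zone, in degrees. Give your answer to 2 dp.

15.13°

Let the plane be z = a·x + b·y + c.
TP-B−TP-A: −446a + 381b = 121.3;  TP-C−TP-A: −457a + 119b = 123.8.
Solving gives a = −0.27043, b = 0.00181.
Gradient magnitude |∇z| = √(a² + b²) = √(0.07313 + 0.00000) = 0.27043.
True dip = arctan(0.27043) = 15.13°, dipping toward E (azimuth ≈ 090°).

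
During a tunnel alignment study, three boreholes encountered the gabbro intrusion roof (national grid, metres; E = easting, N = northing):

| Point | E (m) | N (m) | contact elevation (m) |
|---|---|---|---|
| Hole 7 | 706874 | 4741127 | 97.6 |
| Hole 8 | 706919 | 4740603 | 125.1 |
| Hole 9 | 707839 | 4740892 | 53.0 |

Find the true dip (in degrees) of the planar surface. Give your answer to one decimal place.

Let the plane be z = a·E + b·N + c.
Hole 8−Hole 7: 45a − 524b = 27.5;  Hole 9−Hole 7: 965a − 235b = −44.6.
Solving gives a = −0.06026, b = −0.05766.
Gradient magnitude |∇z| = √(a² + b²) = √(0.00363 + 0.00332) = 0.08340.
True dip = arctan(0.08340) = 4.8°, dipping toward NE (azimuth ≈ 046°).

4.8°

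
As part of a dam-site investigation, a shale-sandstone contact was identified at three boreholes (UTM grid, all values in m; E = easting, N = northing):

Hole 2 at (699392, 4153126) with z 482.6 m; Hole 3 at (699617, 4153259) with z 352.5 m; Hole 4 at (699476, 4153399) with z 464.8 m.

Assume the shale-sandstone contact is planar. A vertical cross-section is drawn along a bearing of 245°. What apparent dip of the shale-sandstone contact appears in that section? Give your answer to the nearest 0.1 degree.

28.4°

Two edge vectors: Hole 2→Hole 3 = (225, 133, -130.1), Hole 2→Hole 4 = (84, 273, -17.8).
Normal n = (Hole 2→Hole 3) × (Hole 2→Hole 4) = (33149.9, -6923.4, 50253).
So ∂z/∂E = −n_x/n_z = −0.65966 and ∂z/∂N = −n_y/n_z = 0.13777.
Unit vector along 245° is (sin 245°, cos 245°) = (-0.9063, -0.4226).
Slope in that direction = a·(-0.9063) + b·(-0.4226) = 0.53963.
Apparent dip = arctan|0.53963| = 28.4° (true dip is 34.0°, so apparent ≤ true as expected).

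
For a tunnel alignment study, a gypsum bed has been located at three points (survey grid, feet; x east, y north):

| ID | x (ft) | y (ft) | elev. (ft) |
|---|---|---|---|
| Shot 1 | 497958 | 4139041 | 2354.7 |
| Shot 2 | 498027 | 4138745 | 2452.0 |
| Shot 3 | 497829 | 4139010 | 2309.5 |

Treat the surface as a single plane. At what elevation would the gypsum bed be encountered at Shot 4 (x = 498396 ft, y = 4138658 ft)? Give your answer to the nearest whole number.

2622 ft

Let the plane be z = a·x + b·y + c.
Shot 2−Shot 1: 69a − 296b = 97.3;  Shot 3−Shot 1: −129a − 31b = −45.2.
Solving gives a = 0.40660417, b = −0.23393349.
Then c = 2354.7 − a·497958 − b·4139041 = 768143.19.
At (498396, 4138658): z = 202649.9 − 968170.7 + 768143.19 = 2622.4 ft.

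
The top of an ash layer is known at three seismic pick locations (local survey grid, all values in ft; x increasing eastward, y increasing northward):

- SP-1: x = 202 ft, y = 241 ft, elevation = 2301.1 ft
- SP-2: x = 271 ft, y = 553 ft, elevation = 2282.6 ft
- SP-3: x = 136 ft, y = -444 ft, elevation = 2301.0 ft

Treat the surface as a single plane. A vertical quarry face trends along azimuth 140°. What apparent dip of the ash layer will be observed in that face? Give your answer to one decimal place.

Let the plane be z = a·x + b·y + c.
SP-2−SP-1: 69a + 312b = −18.5;  SP-3−SP-1: −66a − 685b = −0.1.
Solving gives a = −0.47628, b = 0.04604.
Unit vector along 140° is (sin 140°, cos 140°) = (0.6428, -0.7660).
Slope in that direction = a·(0.6428) + b·(-0.7660) = −0.34141.
Apparent dip = arctan|0.34141| = 18.9° (true dip is 25.6°, so apparent ≤ true as expected).

18.9°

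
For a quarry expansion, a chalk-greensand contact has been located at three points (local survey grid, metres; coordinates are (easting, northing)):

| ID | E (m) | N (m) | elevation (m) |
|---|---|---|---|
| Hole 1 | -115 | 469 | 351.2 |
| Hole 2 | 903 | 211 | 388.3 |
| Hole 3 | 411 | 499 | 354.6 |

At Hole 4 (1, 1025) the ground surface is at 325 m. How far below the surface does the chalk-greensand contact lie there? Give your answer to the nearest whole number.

26 m

Let the plane be z = a·E + b·N + c.
Hole 2−Hole 1: 1018a − 258b = 37.1;  Hole 3−Hole 1: 526a + 30b = 3.4.
Solving gives a = 0.01197, b = −0.09656.
Then c = 351.2 − a·-115 − b·469 = 397.86.
At (1, 1025): z_contact = 0.0 − 99.0 + 397.86 = 298.9 m.
Depth below ground = 325 − 298.9 = 26 m.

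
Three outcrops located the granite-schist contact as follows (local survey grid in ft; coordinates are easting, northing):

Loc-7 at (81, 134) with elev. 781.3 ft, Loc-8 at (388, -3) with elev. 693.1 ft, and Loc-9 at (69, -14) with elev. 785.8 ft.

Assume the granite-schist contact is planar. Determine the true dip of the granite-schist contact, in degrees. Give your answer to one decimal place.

16.2°

Two edge vectors: Loc-7→Loc-8 = (307, -137, -88.2), Loc-7→Loc-9 = (-12, -148, 4.5).
Normal n = (Loc-7→Loc-8) × (Loc-7→Loc-9) = (-13670.1, -323.1, -47080).
So ∂z/∂easting = −n_x/n_z = −0.29036 and ∂z/∂northing = −n_y/n_z = −0.00686.
Gradient magnitude |∇z| = √(a² + b²) = √(0.08431 + 0.00005) = 0.29044.
True dip = arctan(0.29044) = 16.2°, dipping toward E (azimuth ≈ 089°).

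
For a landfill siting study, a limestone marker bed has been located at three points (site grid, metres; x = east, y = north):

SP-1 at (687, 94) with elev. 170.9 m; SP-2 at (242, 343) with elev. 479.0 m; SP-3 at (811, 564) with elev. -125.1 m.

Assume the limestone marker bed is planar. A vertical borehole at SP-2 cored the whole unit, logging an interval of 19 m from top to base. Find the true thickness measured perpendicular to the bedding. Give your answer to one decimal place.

Two edge vectors: SP-1→SP-2 = (-445, 249, 308.1), SP-1→SP-3 = (124, 470, -296).
Normal n = (SP-1→SP-2) × (SP-1→SP-3) = (-218511, -93515.6, -240026).
So ∂z/∂x = −n_x/n_z = −0.91036 and ∂z/∂y = −n_y/n_z = −0.38961.
|∇z| = √(a²+b²) = 0.99023, so dip δ = arctan(0.99023) = 44.72°.
True thickness = vertical thickness × cos δ = 19 × cos 44.72° = 13.5 m.

13.5 m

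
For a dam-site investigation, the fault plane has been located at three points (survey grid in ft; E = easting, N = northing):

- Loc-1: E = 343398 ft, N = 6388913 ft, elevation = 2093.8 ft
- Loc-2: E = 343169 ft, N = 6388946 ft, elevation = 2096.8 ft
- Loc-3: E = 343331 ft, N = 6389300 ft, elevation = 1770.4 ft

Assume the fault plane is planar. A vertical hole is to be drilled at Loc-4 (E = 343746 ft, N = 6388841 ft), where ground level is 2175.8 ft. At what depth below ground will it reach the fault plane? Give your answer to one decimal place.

Two edge vectors: Loc-1→Loc-2 = (-229, 33, 3), Loc-1→Loc-3 = (-67, 387, -323.4).
Normal n = (Loc-1→Loc-2) × (Loc-1→Loc-3) = (-11833.2, -74259.6, -86412).
So ∂z/∂E = −n_x/n_z = −0.136939314 and ∂z/∂N = −n_y/n_z = −0.859366755.
Intercept c from Loc-1: 2093.8 + 47024.69 + 5490419.43 = 5539537.92.
At (343746, 6388841): z_contact = −47072.34 − 5490357.56 + 5539537.92 = 2108.02 ft.
Depth below ground = 2175.8 − 2108.02 = 67.8 ft.

67.8 ft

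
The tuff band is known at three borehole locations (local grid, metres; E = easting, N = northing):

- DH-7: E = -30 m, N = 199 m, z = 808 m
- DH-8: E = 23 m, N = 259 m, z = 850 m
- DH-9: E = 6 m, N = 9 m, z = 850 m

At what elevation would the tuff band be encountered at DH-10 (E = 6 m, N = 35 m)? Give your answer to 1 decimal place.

848.5 m

Two edge vectors: DH-7→DH-8 = (53, 60, 42), DH-7→DH-9 = (36, -190, 42).
Normal n = (DH-7→DH-8) × (DH-7→DH-9) = (10500, -714, -12230).
So ∂z/∂E = −n_x/n_z = 0.85854 and ∂z/∂N = −n_y/n_z = −0.05838.
Intercept c from DH-7: 808 + 25.76 + 11.62 = 845.37.
At (6, 35): z = 5.2 − 2.0 + 845.37 = 848.5 m.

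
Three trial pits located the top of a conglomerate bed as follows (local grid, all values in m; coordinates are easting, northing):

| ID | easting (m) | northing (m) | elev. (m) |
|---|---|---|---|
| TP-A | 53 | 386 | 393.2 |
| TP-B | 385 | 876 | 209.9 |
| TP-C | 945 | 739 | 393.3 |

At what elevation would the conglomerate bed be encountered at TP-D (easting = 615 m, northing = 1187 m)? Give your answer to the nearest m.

97 m

Two edge vectors: TP-A→TP-B = (332, 490, -183.3), TP-A→TP-C = (892, 353, 0.1).
Normal n = (TP-A→TP-B) × (TP-A→TP-C) = (64753.9, -163536.8, -319884).
So ∂z/∂easting = −n_x/n_z = 0.20243 and ∂z/∂northing = −n_y/n_z = −0.51124.
Intercept c from TP-A: 393.2 − 10.73 + 197.34 = 579.81.
At (615, 1187): z = 124.5 − 606.8 + 579.81 = 97.5 m.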